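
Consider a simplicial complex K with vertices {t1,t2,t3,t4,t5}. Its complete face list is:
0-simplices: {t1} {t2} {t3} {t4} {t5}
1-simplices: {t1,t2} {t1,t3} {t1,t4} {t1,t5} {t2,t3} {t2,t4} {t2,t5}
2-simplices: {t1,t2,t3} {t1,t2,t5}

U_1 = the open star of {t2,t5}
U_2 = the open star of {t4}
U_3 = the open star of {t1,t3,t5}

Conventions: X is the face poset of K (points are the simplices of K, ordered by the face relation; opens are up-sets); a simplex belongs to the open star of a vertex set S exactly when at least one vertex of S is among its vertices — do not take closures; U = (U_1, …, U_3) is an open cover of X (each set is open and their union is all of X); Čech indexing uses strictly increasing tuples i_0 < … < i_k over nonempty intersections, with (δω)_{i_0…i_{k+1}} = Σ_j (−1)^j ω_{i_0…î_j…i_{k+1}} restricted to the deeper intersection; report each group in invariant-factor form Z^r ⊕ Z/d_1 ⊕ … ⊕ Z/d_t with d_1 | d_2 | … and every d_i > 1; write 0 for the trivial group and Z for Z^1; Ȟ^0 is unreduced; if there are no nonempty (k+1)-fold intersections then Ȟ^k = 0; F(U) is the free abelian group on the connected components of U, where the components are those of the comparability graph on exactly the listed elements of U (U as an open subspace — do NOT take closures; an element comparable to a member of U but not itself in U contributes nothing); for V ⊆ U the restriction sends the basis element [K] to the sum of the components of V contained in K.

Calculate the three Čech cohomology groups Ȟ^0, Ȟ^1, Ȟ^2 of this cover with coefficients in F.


nonempty overlaps:
  U1={{t2},{t5},{t1,t2},{t1,t5},{t2,t3},{t2,t4},{t2,t5},{t1,t2,t3},{t1,t2,t5}} U2={{t4},{t1,t4},{t2,t4}} U3={{t1},{t3},{t5},{t1,t2},{t1,t3},{t1,t4},{t1,t5},{t2,t3},{t2,t5},{t1,t2,t3},{t1,t2,t5}}
  U12={{t2,t4}} U13={{t5},{t1,t2},{t1,t5},{t2,t3},{t2,t5},{t1,t2,t3},{t1,t2,t5}} U23={{t1,t4}}
components per intersection:
  U1: {{t2},{t5},{t1,t2},{t1,t5},{t2,t3},{t2,t4},{t2,t5},{t1,t2,t3},{t1,t2,t5}}
  U2: {{t4},{t1,t4},{t2,t4}}
  U3: {{t1},{t3},{t5},{t1,t2},{t1,t3},{t1,t4},{t1,t5},{t2,t3},{t2,t5},{t1,t2,t3},{t1,t2,t5}}
  U12: {{t2,t4}}
  U13: {{t5},{t1,t2},{t1,t5},{t2,t3},{t2,t5},{t1,t2,t3},{t1,t2,t5}}
  U23: {{t1,t4}}
C dims 3,3; δ0: rk 2, SNF 1^2
degree 0: 3−2−0 = 1 → Ȟ^0 ≅ Z
degree 1: 3−0−2 = 1 → Ȟ^1 ≅ Z
degree 2: 0−0−0 = 0 → Ȟ^2 ≅ 0

Ȟ^0 ≅ Z, Ȟ^1 ≅ Z, Ȟ^2 ≅ 0


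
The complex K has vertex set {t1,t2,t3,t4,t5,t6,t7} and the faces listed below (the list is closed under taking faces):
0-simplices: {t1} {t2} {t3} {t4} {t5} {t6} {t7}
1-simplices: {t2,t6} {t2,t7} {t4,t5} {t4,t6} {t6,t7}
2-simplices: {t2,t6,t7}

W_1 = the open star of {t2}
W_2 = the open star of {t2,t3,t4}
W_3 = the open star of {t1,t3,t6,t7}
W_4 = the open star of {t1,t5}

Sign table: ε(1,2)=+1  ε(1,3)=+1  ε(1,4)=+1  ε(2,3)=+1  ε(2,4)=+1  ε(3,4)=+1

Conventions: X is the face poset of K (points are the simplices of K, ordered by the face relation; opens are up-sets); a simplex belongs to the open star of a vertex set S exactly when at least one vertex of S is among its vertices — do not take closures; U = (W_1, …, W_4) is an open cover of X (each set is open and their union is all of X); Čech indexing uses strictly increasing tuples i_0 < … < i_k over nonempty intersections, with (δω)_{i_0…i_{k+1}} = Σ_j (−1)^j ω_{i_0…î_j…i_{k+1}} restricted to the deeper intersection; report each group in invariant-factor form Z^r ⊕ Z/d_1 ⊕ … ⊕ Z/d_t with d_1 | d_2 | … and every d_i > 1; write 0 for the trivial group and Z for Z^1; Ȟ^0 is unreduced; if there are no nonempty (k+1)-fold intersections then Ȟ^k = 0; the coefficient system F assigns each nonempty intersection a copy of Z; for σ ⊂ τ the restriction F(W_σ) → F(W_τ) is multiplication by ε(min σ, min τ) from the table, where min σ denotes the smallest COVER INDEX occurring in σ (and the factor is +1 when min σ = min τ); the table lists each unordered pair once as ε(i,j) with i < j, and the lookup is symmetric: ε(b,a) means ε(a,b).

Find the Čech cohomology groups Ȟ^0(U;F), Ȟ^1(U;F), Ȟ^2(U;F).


Ȟ^0(U;F) ≅ Z, Ȟ^1(U;F) ≅ Z and Ȟ^2(U;F) ≅ 0

nerve of the cover:
  W1={{t2},{t2,t6},{t2,t7},{t2,t6,t7}} W2={{t2},{t3},{t4},{t2,t6},{t2,t7},{t4,t5},{t4,t6},{t2,t6,t7}} W3={{t1},{t3},{t6},{t7},{t2,t6},{t2,t7},{t4,t6},{t6,t7},{t2,t6,t7}} W4={{t1},{t5},{t4,t5}}
  W12={{t2},{t2,t6},{t2,t7},{t2,t6,t7}} W13={{t2,t6},{t2,t7},{t2,t6,t7}} W23={{t3},{t2,t6},{t2,t7},{t4,t6},{t2,t6,t7}} W24={{t4,t5}} W34={{t1}}
  W123={{t2,t6},{t2,t7},{t2,t6,t7}}
C dims 4,5,1; δ0: rk 3, SNF 1^3; δ1: rk 1, SNF 1^1
Ȟ^0 = (4 − 3) − 0 = 1, so Ȟ^0 ≅ Z
Ȟ^1 = (5 − 1) − 3 = 1, so Ȟ^1 ≅ Z
Ȟ^2 = (1 − 0) − 1 = 0, so Ȟ^2 ≅ 0


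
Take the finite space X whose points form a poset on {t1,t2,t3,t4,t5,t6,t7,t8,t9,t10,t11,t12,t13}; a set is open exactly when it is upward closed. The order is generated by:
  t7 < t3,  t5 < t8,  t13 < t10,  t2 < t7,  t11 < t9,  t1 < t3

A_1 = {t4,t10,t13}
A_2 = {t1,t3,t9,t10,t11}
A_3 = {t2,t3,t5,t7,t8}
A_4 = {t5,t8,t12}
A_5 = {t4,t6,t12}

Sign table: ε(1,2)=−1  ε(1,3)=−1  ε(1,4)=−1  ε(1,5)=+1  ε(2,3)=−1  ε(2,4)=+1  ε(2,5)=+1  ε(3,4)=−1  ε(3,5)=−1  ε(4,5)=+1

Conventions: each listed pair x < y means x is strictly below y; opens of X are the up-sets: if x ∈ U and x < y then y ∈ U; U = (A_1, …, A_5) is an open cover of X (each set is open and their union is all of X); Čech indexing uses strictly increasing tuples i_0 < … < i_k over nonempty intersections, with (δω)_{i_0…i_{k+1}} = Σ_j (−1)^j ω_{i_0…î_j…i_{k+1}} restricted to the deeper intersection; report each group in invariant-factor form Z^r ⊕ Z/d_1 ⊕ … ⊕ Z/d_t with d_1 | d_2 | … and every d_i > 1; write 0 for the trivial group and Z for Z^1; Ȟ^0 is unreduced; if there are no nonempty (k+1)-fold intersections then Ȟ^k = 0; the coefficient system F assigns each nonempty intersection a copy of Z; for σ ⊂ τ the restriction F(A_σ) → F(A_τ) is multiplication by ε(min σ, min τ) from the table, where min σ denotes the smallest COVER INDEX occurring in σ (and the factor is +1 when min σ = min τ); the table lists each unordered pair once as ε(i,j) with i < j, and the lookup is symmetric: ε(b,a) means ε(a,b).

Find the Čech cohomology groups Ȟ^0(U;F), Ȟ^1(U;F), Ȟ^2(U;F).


nonempty intersections:
  A12={t10} A15={t4} A23={t3} A34={t5,t8} A45={t12}
C dims 5,5; δ0: rk 5, SNF 1^4·2
Ȟ^0: (5−5)−0=0 ⇒ 0
Ȟ^1: (5−0)−5=0 plus torsion [2] ⇒ Z/2
Ȟ^2: (0−0)−0=0 ⇒ 0

Ȟ^0(U;F) ≅ 0; Ȟ^1(U;F) ≅ Z/2; Ȟ^2(U;F) ≅ 0


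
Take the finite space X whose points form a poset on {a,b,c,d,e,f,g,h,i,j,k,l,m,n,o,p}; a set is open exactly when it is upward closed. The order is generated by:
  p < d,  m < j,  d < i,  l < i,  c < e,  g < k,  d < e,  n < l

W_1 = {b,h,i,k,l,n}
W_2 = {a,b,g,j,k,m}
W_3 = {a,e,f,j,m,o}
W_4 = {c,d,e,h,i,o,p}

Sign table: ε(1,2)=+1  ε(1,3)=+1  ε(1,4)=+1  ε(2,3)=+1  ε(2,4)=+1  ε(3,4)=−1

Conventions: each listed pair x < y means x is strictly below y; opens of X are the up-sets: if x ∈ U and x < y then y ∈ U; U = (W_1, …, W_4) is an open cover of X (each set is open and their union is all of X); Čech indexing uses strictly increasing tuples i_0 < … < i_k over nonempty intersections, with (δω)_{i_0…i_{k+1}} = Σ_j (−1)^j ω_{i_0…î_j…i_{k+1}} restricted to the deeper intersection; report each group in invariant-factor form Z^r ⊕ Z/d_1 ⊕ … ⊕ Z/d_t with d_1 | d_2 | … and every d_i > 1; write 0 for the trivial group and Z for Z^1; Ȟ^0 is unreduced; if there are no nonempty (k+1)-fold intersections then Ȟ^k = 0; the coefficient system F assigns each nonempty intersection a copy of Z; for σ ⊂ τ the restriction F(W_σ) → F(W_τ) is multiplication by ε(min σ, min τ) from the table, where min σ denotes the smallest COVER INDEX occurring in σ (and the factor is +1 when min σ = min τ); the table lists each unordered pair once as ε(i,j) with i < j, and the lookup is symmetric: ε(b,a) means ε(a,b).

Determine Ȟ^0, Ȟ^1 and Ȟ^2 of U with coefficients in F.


nonempty intersections:
  W12={b,k} W14={h,i} W23={a,j,m} W34={e,o}
C dims 4,4; δ0: rk 4, SNF 1^3·2
Ȟ^0: (4−4)−0=0 ⇒ 0
Ȟ^1: (4−0)−4=0 plus torsion [2] ⇒ Z/2
Ȟ^2: (0−0)−0=0 ⇒ 0

Ȟ^0 = 0; Ȟ^1 = Z/2; Ȟ^2 = 0


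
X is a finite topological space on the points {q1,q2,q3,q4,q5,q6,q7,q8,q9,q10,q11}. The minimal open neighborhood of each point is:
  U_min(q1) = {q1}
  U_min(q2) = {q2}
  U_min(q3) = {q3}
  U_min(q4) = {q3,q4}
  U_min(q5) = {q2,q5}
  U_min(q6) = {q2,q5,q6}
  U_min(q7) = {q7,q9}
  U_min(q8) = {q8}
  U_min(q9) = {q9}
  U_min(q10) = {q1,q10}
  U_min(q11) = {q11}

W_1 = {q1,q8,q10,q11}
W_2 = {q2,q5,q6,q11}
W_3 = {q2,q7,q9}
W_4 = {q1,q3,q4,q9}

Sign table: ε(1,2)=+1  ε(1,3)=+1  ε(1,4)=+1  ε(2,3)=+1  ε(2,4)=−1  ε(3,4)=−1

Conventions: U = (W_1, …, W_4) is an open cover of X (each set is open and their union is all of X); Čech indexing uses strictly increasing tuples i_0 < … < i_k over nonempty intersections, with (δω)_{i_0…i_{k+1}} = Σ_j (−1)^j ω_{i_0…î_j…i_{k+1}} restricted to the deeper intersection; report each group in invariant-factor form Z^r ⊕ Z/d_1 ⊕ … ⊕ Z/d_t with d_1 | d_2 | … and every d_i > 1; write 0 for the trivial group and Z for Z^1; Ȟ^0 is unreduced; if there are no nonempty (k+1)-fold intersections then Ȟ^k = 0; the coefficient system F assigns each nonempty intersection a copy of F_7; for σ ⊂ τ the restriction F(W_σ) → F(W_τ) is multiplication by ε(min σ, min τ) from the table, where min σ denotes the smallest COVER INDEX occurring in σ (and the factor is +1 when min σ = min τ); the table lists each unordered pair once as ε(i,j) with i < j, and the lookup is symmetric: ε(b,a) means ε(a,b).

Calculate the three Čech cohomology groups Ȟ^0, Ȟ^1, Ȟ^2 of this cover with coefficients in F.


Ȟ^0 ≅ 0, Ȟ^1 ≅ 0 and Ȟ^2 ≅ 0

intersection data:
  W12={q11} W14={q1} W23={q2} W34={q9}
C dims 4,4; δ0: rk_F7 4
Ȟ^0 = (4 − 4) − 0 = 0, so Ȟ^0 ≅ 0
Ȟ^1 = (4 − 0) − 4 = 0, so Ȟ^1 ≅ 0
Ȟ^2 = (0 − 0) − 0 = 0, so Ȟ^2 ≅ 0


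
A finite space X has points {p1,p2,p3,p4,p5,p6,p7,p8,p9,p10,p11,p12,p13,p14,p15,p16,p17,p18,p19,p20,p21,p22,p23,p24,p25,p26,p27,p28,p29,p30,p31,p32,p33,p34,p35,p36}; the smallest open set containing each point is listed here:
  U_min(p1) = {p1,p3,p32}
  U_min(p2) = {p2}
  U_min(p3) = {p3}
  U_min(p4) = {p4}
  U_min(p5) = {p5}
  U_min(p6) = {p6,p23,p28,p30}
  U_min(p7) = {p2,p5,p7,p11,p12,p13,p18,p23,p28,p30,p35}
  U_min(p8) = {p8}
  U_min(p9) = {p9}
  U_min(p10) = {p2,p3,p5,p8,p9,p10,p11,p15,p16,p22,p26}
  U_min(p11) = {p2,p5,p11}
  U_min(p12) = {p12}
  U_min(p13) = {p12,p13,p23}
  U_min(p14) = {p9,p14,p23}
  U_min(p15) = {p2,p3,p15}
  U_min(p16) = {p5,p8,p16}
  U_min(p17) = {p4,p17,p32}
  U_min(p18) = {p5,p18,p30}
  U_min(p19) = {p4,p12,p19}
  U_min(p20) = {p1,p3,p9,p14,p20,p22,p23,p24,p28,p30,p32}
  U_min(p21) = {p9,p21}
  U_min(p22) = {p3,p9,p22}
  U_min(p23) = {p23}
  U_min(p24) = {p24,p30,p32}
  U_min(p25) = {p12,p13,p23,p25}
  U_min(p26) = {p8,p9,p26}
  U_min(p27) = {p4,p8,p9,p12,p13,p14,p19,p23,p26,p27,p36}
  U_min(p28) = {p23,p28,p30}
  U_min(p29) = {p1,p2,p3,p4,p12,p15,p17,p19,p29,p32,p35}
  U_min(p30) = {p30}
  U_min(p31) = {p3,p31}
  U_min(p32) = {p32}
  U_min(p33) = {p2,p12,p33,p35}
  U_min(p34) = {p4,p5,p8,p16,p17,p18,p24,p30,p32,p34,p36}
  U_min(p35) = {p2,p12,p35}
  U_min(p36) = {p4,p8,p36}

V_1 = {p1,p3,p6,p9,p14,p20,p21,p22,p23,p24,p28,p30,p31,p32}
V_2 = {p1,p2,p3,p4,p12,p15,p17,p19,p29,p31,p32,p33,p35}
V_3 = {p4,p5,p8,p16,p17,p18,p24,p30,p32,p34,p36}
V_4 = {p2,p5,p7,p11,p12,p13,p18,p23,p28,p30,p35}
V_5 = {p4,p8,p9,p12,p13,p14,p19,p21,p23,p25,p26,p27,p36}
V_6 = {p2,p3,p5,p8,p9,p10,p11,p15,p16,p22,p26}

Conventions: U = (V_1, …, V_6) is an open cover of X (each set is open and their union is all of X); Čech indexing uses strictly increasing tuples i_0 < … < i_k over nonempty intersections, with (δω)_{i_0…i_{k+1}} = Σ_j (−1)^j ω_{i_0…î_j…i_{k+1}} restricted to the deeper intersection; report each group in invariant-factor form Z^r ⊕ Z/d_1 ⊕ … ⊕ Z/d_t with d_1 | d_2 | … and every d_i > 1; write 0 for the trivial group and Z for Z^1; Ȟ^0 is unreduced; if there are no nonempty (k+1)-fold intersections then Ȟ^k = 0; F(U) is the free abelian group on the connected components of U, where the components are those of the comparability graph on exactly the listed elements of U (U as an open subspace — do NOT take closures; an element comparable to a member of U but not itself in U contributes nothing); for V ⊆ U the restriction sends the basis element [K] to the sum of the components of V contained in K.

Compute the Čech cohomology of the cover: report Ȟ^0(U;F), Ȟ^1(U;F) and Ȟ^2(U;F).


nerve simplices:
  V12={p1,p3,p31,p32} V13={p24,p30,p32} V14={p23,p28,p30} V15={p9,p14,p21,p23} V16={p3,p9,p22} V23={p4,p17,p32} V24={p2,p12,p35} V25={p4,p12,p19} V26={p2,p3,p15} V34={p5,p18,p30} V35={p4,p8,p36} V36={p5,p8,p16} V45={p12,p13,p23} V46={p2,p5,p11} V56={p8,p9,p26}
  V123={p32} V126={p3} V134={p30} V145={p23} V156={p9} V235={p4} V245={p12} V246={p2} V346={p5} V356={p8}
components per intersection:
  V1: {p1,p3,p6,p9,p14,p20,p21,p22,p23,p24,p28,p30,p31,p32}
  V2: {p1,p2,p3,p4,p12,p15,p17,p19,p29,p31,p32,p33,p35}
  V3: {p4,p5,p8,p16,p17,p18,p24,p30,p32,p34,p36}
  V4: {p2,p5,p7,p11,p12,p13,p18,p23,p28,p30,p35}
  V5: {p4,p8,p9,p12,p13,p14,p19,p21,p23,p25,p26,p27,p36}
  V6: {p2,p3,p5,p8,p9,p10,p11,p15,p16,p22,p26}
  V12: {p1,p3,p31,p32}
  V13: {p24,p30,p32}
  V14: {p23,p28,p30}
  V15: {p9,p14,p21,p23}
  V16: {p3,p9,p22}
  V23: {p4,p17,p32}
  V24: {p2,p12,p35}
  V25: {p4,p12,p19}
  V26: {p2,p3,p15}
  V34: {p5,p18,p30}
  V35: {p4,p8,p36}
  V36: {p5,p8,p16}
  V45: {p12,p13,p23}
  V46: {p2,p5,p11}
  V56: {p8,p9,p26}
  V123: {p32}
  V126: {p3}
  V134: {p30}
  V145: {p23}
  V156: {p9}
  V235: {p4}
  V245: {p12}
  V246: {p2}
  V346: {p5}
  V356: {p8}
C dims 6,15,10; δ0: rk 5, SNF 1^5; δ1: rk 10, SNF 1^9·2
degree 0: 6−5−0 = 1 → Ȟ^0 ≅ Z
degree 1: 15−10−5 = 0 → Ȟ^1 ≅ 0
degree 2: 10−0−10 = 0 plus torsion [2] → Ȟ^2 ≅ Z/2

Ȟ^0 = Z; Ȟ^1 = 0; Ȟ^2 = Z/2


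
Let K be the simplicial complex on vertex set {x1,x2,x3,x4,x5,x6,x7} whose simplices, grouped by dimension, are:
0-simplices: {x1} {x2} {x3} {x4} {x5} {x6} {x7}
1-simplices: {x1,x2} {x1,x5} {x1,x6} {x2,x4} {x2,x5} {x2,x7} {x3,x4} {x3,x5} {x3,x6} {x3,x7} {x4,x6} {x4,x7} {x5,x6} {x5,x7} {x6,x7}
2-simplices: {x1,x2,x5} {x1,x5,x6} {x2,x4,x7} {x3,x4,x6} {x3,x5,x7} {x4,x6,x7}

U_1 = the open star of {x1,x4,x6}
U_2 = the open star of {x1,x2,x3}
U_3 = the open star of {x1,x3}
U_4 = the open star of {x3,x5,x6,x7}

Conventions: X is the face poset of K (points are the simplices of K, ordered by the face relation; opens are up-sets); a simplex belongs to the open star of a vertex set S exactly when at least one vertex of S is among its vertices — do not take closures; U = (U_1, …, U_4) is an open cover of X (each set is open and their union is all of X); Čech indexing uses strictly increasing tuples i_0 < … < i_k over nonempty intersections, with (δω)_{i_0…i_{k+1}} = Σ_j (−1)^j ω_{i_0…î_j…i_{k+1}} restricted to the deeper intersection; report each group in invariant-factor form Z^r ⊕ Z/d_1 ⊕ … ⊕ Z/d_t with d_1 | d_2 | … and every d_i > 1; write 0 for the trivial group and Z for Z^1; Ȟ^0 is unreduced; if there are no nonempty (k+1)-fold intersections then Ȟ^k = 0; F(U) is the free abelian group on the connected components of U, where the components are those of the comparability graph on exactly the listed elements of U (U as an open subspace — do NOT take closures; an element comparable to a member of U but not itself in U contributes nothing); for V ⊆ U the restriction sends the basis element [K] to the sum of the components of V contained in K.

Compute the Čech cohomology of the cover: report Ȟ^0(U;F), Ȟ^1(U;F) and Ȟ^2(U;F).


Ȟ^0 = Z; Ȟ^1 = Z; Ȟ^2 = 0

intersection data:
  U1={{x1},{x4},{x6},{x1,x2},{x1,x5},{x1,x6},{x2,x4},{x3,x4},{x3,x6},{x4,x6},{x4,x7},{x5,x6},{x6,x7},{x1,x2,x5},{x1,x5,x6},{x2,x4,x7},{x3,x4,x6},{x4,x6,x7}} U2={{x1},{x2},{x3},{x1,x2},{x1,x5},{x1,x6},{x2,x4},{x2,x5},{x2,x7},{x3,x4},{x3,x5},{x3,x6},{x3,x7},{x1,x2,x5},{x1,x5,x6},{x2,x4,x7},{x3,x4,x6},{x3,x5,x7}} U3={{x1},{x3},{x1,x2},{x1,x5},{x1,x6},{x3,x4},{x3,x5},{x3,x6},{x3,x7},{x1,x2,x5},{x1,x5,x6},{x3,x4,x6},{x3,x5,x7}} U4={{x3},{x5},{x6},{x7},{x1,x5},{x1,x6},{x2,x5},{x2,x7},{x3,x4},{x3,x5},{x3,x6},{x3,x7},{x4,x6},{x4,x7},{x5,x6},{x5,x7},{x6,x7},{x1,x2,x5},{x1,x5,x6},{x2,x4,x7},{x3,x4,x6},{x3,x5,x7},{x4,x6,x7}}
  U12={{x1},{x1,x2},{x1,x5},{x1,x6},{x2,x4},{x3,x4},{x3,x6},{x1,x2,x5},{x1,x5,x6},{x2,x4,x7},{x3,x4,x6}} U13={{x1},{x1,x2},{x1,x5},{x1,x6},{x3,x4},{x3,x6},{x1,x2,x5},{x1,x5,x6},{x3,x4,x6}} U14={{x6},{x1,x5},{x1,x6},{x3,x4},{x3,x6},{x4,x6},{x4,x7},{x5,x6},{x6,x7},{x1,x2,x5},{x1,x5,x6},{x2,x4,x7},{x3,x4,x6},{x4,x6,x7}} U23={{x1},{x3},{x1,x2},{x1,x5},{x1,x6},{x3,x4},{x3,x5},{x3,x6},{x3,x7},{x1,x2,x5},{x1,x5,x6},{x3,x4,x6},{x3,x5,x7}} U24={{x3},{x1,x5},{x1,x6},{x2,x5},{x2,x7},{x3,x4},{x3,x5},{x3,x6},{x3,x7},{x1,x2,x5},{x1,x5,x6},{x2,x4,x7},{x3,x4,x6},{x3,x5,x7}} U34={{x3},{x1,x5},{x1,x6},{x3,x4},{x3,x5},{x3,x6},{x3,x7},{x1,x2,x5},{x1,x5,x6},{x3,x4,x6},{x3,x5,x7}}
  U123={{x1},{x1,x2},{x1,x5},{x1,x6},{x3,x4},{x3,x6},{x1,x2,x5},{x1,x5,x6},{x3,x4,x6}} U124={{x1,x5},{x1,x6},{x3,x4},{x3,x6},{x1,x2,x5},{x1,x5,x6},{x2,x4,x7},{x3,x4,x6}} U134={{x1,x5},{x1,x6},{x3,x4},{x3,x6},{x1,x2,x5},{x1,x5,x6},{x3,x4,x6}} U234={{x3},{x1,x5},{x1,x6},{x3,x4},{x3,x5},{x3,x6},{x3,x7},{x1,x2,x5},{x1,x5,x6},{x3,x4,x6},{x3,x5,x7}}
  U1234={{x1,x5},{x1,x6},{x3,x4},{x3,x6},{x1,x2,x5},{x1,x5,x6},{x3,x4,x6}}
components per intersection:
  U1: {{x1},{x4},{x6},{x1,x2},{x1,x5},{x1,x6},{x2,x4},{x3,x4},{x3,x6},{x4,x6},{x4,x7},{x5,x6},{x6,x7},{x1,x2,x5},{x1,x5,x6},{x2,x4,x7},{x3,x4,x6},{x4,x6,x7}}
  U2: {{x1},{x2},{x1,x2},{x1,x5},{x1,x6},{x2,x4},{x2,x5},{x2,x7},{x1,x2,x5},{x1,x5,x6},{x2,x4,x7}} {{x3},{x3,x4},{x3,x5},{x3,x6},{x3,x7},{x3,x4,x6},{x3,x5,x7}}
  U3: {{x1},{x1,x2},{x1,x5},{x1,x6},{x1,x2,x5},{x1,x5,x6}} {{x3},{x3,x4},{x3,x5},{x3,x6},{x3,x7},{x3,x4,x6},{x3,x5,x7}}
  U4: {{x3},{x5},{x6},{x7},{x1,x5},{x1,x6},{x2,x5},{x2,x7},{x3,x4},{x3,x5},{x3,x6},{x3,x7},{x4,x6},{x4,x7},{x5,x6},{x5,x7},{x6,x7},{x1,x2,x5},{x1,x5,x6},{x2,x4,x7},{x3,x4,x6},{x3,x5,x7},{x4,x6,x7}}
  U12: {{x1},{x1,x2},{x1,x5},{x1,x6},{x1,x2,x5},{x1,x5,x6}} {{x2,x4},{x2,x4,x7}} {{x3,x4},{x3,x6},{x3,x4,x6}}
  U13: {{x1},{x1,x2},{x1,x5},{x1,x6},{x1,x2,x5},{x1,x5,x6}} {{x3,x4},{x3,x6},{x3,x4,x6}}
  U14: {{x6},{x1,x5},{x1,x6},{x3,x4},{x3,x6},{x4,x6},{x4,x7},{x5,x6},{x6,x7},{x1,x2,x5},{x1,x5,x6},{x2,x4,x7},{x3,x4,x6},{x4,x6,x7}}
  U23: {{x1},{x1,x2},{x1,x5},{x1,x6},{x1,x2,x5},{x1,x5,x6}} {{x3},{x3,x4},{x3,x5},{x3,x6},{x3,x7},{x3,x4,x6},{x3,x5,x7}}
  U24: {{x3},{x3,x4},{x3,x5},{x3,x6},{x3,x7},{x3,x4,x6},{x3,x5,x7}} {{x1,x5},{x1,x6},{x2,x5},{x1,x2,x5},{x1,x5,x6}} {{x2,x7},{x2,x4,x7}}
  U34: {{x3},{x3,x4},{x3,x5},{x3,x6},{x3,x7},{x3,x4,x6},{x3,x5,x7}} {{x1,x5},{x1,x6},{x1,x2,x5},{x1,x5,x6}}
  U123: {{x1},{x1,x2},{x1,x5},{x1,x6},{x1,x2,x5},{x1,x5,x6}} {{x3,x4},{x3,x6},{x3,x4,x6}}
  U124: {{x1,x5},{x1,x6},{x1,x2,x5},{x1,x5,x6}} {{x3,x4},{x3,x6},{x3,x4,x6}} {{x2,x4,x7}}
  U134: {{x1,x5},{x1,x6},{x1,x2,x5},{x1,x5,x6}} {{x3,x4},{x3,x6},{x3,x4,x6}}
  U234: {{x3},{x3,x4},{x3,x5},{x3,x6},{x3,x7},{x3,x4,x6},{x3,x5,x7}} {{x1,x5},{x1,x6},{x1,x2,x5},{x1,x5,x6}}
  U1234: {{x1,x5},{x1,x6},{x1,x2,x5},{x1,x5,x6}} {{x3,x4},{x3,x6},{x3,x4,x6}}
C dims 6,13,9,2; δ0: rk 5, SNF 1^5; δ1: rk 7, SNF 1^7; δ2: rk 2, SNF 1^2
Ȟ^0 = (6 − 5) − 0 = 1, so Ȟ^0 ≅ Z
Ȟ^1 = (13 − 7) − 5 = 1, so Ȟ^1 ≅ Z
Ȟ^2 = (9 − 2) − 7 = 0, so Ȟ^2 ≅ 0


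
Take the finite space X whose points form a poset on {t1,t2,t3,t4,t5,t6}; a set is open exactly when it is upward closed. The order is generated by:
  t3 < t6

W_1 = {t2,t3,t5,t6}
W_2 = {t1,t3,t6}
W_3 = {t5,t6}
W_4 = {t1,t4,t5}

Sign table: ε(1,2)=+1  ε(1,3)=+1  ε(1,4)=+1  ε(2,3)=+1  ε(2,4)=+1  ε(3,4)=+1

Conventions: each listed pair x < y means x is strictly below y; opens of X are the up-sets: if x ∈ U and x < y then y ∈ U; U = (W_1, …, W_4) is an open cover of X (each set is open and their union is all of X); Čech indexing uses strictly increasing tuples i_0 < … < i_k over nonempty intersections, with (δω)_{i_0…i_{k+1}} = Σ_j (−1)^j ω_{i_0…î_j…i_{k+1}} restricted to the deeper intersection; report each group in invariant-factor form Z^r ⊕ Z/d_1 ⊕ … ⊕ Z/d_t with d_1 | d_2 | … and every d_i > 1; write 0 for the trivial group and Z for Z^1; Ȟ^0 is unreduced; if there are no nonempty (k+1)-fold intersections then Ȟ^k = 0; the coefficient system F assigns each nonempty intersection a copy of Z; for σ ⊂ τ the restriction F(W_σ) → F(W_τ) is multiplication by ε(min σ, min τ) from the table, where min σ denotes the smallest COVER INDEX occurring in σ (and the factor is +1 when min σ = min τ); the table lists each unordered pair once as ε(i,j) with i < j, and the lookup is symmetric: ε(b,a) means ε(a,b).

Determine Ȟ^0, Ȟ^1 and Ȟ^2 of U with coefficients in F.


nonempty intersections:
  W12={t3,t6} W13={t5,t6} W14={t5} W23={t6} W24={t1} W34={t5}
  W123={t6} W134={t5}
C dims 4,6,2; δ0: rk 3, SNF 1^3; δ1: rk 2, SNF 1^2
Ȟ^0: (4−3)−0=1 ⇒ Z
Ȟ^1: (6−2)−3=1 ⇒ Z
Ȟ^2: (2−0)−2=0 ⇒ 0

Ȟ^0 = Z, Ȟ^1 = Z and Ȟ^2 = 0


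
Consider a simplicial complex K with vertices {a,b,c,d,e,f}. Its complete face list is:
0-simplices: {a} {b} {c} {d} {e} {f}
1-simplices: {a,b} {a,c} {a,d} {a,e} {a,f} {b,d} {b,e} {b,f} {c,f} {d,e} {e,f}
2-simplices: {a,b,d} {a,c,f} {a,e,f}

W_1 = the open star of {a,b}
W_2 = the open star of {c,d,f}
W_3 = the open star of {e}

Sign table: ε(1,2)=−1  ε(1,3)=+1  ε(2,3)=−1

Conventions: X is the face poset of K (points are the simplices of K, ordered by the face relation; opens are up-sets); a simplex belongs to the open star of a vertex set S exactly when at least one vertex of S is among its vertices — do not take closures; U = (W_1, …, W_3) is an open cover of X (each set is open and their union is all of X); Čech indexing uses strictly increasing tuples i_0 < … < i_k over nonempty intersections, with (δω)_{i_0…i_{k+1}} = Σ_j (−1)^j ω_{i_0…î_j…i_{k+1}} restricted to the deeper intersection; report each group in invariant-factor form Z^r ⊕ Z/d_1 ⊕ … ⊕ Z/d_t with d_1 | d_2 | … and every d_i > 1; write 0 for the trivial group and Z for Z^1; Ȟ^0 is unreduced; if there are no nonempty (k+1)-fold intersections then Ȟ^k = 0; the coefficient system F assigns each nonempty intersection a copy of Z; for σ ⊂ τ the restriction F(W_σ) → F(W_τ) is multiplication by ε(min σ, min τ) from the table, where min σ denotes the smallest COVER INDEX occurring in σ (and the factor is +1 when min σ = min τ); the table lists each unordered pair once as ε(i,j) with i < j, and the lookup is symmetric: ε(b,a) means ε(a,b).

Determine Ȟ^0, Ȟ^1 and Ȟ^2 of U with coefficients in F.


Ȟ^0 = Z, Ȟ^1 = 0 and Ȟ^2 = 0

nonempty overlaps:
  W1={{a},{b},{a,b},{a,c},{a,d},{a,e},{a,f},{b,d},{b,e},{b,f},{a,b,d},{a,c,f},{a,e,f}} W2={{c},{d},{f},{a,c},{a,d},{a,f},{b,d},{b,f},{c,f},{d,e},{e,f},{a,b,d},{a,c,f},{a,e,f}} W3={{e},{a,e},{b,e},{d,e},{e,f},{a,e,f}}
  W12={{a,c},{a,d},{a,f},{b,d},{b,f},{a,b,d},{a,c,f},{a,e,f}} W13={{a,e},{b,e},{a,e,f}} W23={{d,e},{e,f},{a,e,f}}
  W123={{a,e,f}}
C dims 3,3,1; δ0: rk 2, SNF 1^2; δ1: rk 1, SNF 1^1
degree 0: 3−2−0 = 1 → Ȟ^0 ≅ Z
degree 1: 3−1−2 = 0 → Ȟ^1 ≅ 0
degree 2: 1−0−1 = 0 → Ȟ^2 ≅ 0


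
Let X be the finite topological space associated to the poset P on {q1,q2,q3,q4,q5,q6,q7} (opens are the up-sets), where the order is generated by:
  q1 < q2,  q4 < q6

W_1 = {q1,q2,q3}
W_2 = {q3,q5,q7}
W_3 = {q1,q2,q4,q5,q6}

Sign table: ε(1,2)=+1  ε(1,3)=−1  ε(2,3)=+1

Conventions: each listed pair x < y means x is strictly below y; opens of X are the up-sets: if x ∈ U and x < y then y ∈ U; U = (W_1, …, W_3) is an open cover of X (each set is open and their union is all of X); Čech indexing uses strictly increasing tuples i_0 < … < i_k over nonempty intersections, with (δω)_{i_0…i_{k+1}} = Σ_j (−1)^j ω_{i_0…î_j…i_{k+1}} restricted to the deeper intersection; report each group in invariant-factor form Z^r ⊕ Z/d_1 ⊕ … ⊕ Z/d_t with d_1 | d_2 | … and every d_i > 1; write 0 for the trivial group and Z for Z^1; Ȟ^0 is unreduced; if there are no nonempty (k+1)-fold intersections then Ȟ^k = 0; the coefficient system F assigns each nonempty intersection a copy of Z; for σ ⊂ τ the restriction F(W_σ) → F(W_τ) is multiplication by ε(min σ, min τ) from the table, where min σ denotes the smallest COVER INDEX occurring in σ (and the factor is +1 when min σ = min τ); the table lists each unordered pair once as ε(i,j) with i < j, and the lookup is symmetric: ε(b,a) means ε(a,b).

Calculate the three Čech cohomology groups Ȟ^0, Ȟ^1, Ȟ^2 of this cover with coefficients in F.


nonempty intersections:
  W12={q3} W13={q1,q2} W23={q5}
C dims 3,3; δ0: rk 3, SNF 1^2·2
Ȟ^0: (3−3)−0=0 ⇒ 0
Ȟ^1: (3−0)−3=0 plus torsion [2] ⇒ Z/2
Ȟ^2: (0−0)−0=0 ⇒ 0

Ȟ^0 = 0; Ȟ^1 = Z/2; Ȟ^2 = 0


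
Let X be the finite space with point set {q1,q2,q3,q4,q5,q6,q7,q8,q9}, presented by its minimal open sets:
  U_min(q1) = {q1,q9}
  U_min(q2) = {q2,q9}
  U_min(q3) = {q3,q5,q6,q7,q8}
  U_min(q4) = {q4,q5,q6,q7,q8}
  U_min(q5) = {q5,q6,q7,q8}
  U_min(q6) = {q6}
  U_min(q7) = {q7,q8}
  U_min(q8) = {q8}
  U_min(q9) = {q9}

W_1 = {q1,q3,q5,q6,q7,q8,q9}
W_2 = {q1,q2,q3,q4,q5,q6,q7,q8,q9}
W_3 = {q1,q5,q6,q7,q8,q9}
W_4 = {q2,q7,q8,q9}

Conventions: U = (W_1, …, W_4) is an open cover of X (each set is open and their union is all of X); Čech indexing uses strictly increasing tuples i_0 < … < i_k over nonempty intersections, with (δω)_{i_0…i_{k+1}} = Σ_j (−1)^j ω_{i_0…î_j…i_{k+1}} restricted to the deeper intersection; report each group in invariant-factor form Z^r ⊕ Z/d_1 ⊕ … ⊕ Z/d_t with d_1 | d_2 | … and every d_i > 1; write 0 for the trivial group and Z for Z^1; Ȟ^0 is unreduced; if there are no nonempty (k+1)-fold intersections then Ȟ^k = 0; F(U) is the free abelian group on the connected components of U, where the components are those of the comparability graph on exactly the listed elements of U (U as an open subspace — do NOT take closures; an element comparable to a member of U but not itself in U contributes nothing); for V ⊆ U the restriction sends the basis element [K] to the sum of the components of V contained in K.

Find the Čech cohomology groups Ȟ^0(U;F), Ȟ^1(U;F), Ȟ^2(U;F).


nerve simplices:
  W12={q1,q3,q5,q6,q7,q8,q9} W13={q1,q5,q6,q7,q8,q9} W14={q7,q8,q9} W23={q1,q5,q6,q7,q8,q9} W24={q2,q7,q8,q9} W34={q7,q8,q9}
  W123={q1,q5,q6,q7,q8,q9} W124={q7,q8,q9} W134={q7,q8,q9} W234={q7,q8,q9}
  W1234={q7,q8,q9}
components per intersection:
  W1: {q1,q9} {q3,q5,q6,q7,q8}
  W2: {q1,q2,q9} {q3,q4,q5,q6,q7,q8}
  W3: {q1,q9} {q5,q6,q7,q8}
  W4: {q2,q9} {q7,q8}
  W12: {q1,q9} {q3,q5,q6,q7,q8}
  W13: {q1,q9} {q5,q6,q7,q8}
  W14: {q7,q8} {q9}
  W23: {q1,q9} {q5,q6,q7,q8}
  W24: {q2,q9} {q7,q8}
  W34: {q7,q8} {q9}
  W123: {q1,q9} {q5,q6,q7,q8}
  W124: {q7,q8} {q9}
  W134: {q7,q8} {q9}
  W234: {q7,q8} {q9}
  W1234: {q7,q8} {q9}
C dims 8,12,8,2; δ0: rk 6, SNF 1^6; δ1: rk 6, SNF 1^6; δ2: rk 2, SNF 1^2
degree 0: 8−6−0 = 2 → Ȟ^0 ≅ Z^2
degree 1: 12−6−6 = 0 → Ȟ^1 ≅ 0
degree 2: 8−2−6 = 0 → Ȟ^2 ≅ 0

Ȟ^0 ≅ Z^2, Ȟ^1 ≅ 0 and Ȟ^2 ≅ 0


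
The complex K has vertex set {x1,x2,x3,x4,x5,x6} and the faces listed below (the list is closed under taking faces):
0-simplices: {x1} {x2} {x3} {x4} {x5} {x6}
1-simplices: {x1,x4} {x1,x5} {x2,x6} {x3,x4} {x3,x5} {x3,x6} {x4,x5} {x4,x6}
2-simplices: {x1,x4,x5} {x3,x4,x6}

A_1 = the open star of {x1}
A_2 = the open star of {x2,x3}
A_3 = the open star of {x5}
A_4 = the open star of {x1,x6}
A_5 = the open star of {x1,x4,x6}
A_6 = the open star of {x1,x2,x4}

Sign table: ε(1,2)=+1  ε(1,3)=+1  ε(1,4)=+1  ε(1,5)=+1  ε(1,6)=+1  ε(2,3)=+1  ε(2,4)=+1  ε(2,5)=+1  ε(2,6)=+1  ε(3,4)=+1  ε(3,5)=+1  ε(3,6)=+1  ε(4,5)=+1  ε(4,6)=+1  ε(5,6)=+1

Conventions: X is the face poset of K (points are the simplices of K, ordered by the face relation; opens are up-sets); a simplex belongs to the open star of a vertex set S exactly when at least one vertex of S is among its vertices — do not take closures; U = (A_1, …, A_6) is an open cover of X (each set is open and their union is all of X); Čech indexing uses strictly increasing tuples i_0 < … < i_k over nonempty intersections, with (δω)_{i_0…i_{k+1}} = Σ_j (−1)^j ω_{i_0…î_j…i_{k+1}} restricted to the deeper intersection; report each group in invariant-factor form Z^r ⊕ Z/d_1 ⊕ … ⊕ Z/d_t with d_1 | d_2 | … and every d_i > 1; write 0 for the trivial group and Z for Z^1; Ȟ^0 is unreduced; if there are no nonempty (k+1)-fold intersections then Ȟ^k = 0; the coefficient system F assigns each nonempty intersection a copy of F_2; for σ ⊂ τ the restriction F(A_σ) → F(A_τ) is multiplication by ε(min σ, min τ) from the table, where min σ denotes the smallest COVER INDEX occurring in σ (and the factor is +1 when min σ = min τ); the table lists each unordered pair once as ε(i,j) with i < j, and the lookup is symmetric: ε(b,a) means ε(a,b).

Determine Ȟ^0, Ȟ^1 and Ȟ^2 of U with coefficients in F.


nerve simplices:
  A1={{x1},{x1,x4},{x1,x5},{x1,x4,x5}} A2={{x2},{x3},{x2,x6},{x3,x4},{x3,x5},{x3,x6},{x3,x4,x6}} A3={{x5},{x1,x5},{x3,x5},{x4,x5},{x1,x4,x5}} A4={{x1},{x6},{x1,x4},{x1,x5},{x2,x6},{x3,x6},{x4,x6},{x1,x4,x5},{x3,x4,x6}} A5={{x1},{x4},{x6},{x1,x4},{x1,x5},{x2,x6},{x3,x4},{x3,x6},{x4,x5},{x4,x6},{x1,x4,x5},{x3,x4,x6}} A6={{x1},{x2},{x4},{x1,x4},{x1,x5},{x2,x6},{x3,x4},{x4,x5},{x4,x6},{x1,x4,x5},{x3,x4,x6}}
  A13={{x1,x5},{x1,x4,x5}} A14={{x1},{x1,x4},{x1,x5},{x1,x4,x5}} A15={{x1},{x1,x4},{x1,x5},{x1,x4,x5}} A16={{x1},{x1,x4},{x1,x5},{x1,x4,x5}} A23={{x3,x5}} A24={{x2,x6},{x3,x6},{x3,x4,x6}} A25={{x2,x6},{x3,x4},{x3,x6},{x3,x4,x6}} A26={{x2},{x2,x6},{x3,x4},{x3,x4,x6}} A34={{x1,x5},{x1,x4,x5}} A35={{x1,x5},{x4,x5},{x1,x4,x5}} A36={{x1,x5},{x4,x5},{x1,x4,x5}} A45={{x1},{x6},{x1,x4},{x1,x5},{x2,x6},{x3,x6},{x4,x6},{x1,x4,x5},{x3,x4,x6}} A46={{x1},{x1,x4},{x1,x5},{x2,x6},{x4,x6},{x1,x4,x5},{x3,x4,x6}} A56={{x1},{x4},{x1,x4},{x1,x5},{x2,x6},{x3,x4},{x4,x5},{x4,x6},{x1,x4,x5},{x3,x4,x6}}
  A134={{x1,x5},{x1,x4,x5}} A135={{x1,x5},{x1,x4,x5}} A136={{x1,x5},{x1,x4,x5}} A145={{x1},{x1,x4},{x1,x5},{x1,x4,x5}} A146={{x1},{x1,x4},{x1,x5},{x1,x4,x5}} A156={{x1},{x1,x4},{x1,x5},{x1,x4,x5}} A245={{x2,x6},{x3,x6},{x3,x4,x6}} A246={{x2,x6},{x3,x4,x6}} A256={{x2,x6},{x3,x4},{x3,x4,x6}} A345={{x1,x5},{x1,x4,x5}} A346={{x1,x5},{x1,x4,x5}} A356={{x1,x5},{x4,x5},{x1,x4,x5}} A456={{x1},{x1,x4},{x1,x5},{x2,x6},{x4,x6},{x1,x4,x5},{x3,x4,x6}}
  A1345={{x1,x5},{x1,x4,x5}} A1346={{x1,x5},{x1,x4,x5}} A1356={{x1,x5},{x1,x4,x5}} A1456={{x1},{x1,x4},{x1,x5},{x1,x4,x5}} A2456={{x2,x6},{x3,x4,x6}} A3456={{x1,x5},{x1,x4,x5}}
  A13456={{x1,x5},{x1,x4,x5}}
C dims 6,14,13,6; δ0: rk_F2 5; δ1: rk_F2 8; δ2: rk_F2 5
degree 0: 6−5−0 = 1 → Ȟ^0 ≅ Z/2
degree 1: 14−8−5 = 1 → Ȟ^1 ≅ Z/2
degree 2: 13−5−8 = 0 → Ȟ^2 ≅ 0

Ȟ^0 = Z/2; Ȟ^1 = Z/2; Ȟ^2 = 0


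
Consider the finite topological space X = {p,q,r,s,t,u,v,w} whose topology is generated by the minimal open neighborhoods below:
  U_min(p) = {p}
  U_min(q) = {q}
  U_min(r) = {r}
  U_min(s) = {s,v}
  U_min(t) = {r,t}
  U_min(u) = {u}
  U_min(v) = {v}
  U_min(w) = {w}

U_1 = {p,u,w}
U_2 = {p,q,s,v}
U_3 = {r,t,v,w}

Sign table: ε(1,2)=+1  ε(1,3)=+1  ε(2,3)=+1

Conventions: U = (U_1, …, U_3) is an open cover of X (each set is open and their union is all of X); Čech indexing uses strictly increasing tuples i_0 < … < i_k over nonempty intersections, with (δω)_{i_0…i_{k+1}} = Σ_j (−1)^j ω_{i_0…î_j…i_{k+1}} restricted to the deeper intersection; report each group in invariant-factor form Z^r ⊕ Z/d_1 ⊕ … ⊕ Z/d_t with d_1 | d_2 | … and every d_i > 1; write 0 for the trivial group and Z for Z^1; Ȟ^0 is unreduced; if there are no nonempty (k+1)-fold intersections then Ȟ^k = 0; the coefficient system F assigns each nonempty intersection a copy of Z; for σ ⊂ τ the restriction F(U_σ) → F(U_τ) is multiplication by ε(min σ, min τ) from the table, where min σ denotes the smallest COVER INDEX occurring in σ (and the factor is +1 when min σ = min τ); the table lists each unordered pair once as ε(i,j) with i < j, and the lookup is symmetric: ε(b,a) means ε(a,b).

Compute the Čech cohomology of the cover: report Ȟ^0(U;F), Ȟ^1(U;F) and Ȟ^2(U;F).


Ȟ^0 ≅ Z,  Ȟ^1 ≅ Z,  Ȟ^2 ≅ 0

intersection data:
  U12={p} U13={w} U23={v}
C dims 3,3; δ0: rk 2, SNF 1^2
Ȟ^0 = (3 − 2) − 0 = 1, so Ȟ^0 ≅ Z
Ȟ^1 = (3 − 0) − 2 = 1, so Ȟ^1 ≅ Z
Ȟ^2 = (0 − 0) − 0 = 0, so Ȟ^2 ≅ 0


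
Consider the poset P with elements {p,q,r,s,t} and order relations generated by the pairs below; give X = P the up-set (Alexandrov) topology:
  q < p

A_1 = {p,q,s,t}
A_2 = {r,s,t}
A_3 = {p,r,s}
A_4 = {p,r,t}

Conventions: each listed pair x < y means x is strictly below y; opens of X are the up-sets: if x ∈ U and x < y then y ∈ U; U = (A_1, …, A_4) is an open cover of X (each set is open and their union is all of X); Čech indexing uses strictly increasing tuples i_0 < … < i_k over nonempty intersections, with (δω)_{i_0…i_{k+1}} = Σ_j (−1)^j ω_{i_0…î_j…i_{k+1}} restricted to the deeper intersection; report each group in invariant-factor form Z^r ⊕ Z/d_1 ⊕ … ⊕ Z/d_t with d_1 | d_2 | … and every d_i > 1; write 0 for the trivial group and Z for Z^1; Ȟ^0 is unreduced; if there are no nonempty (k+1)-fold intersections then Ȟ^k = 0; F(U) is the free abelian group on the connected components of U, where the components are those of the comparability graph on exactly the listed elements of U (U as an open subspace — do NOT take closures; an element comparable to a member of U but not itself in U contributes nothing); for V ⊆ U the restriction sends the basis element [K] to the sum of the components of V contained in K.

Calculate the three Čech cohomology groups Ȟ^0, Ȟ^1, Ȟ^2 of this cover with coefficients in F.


Ȟ^0 ≅ Z^4,  Ȟ^1 ≅ 0,  Ȟ^2 ≅ 0

nerve of the cover:
  A12={s,t} A13={p,s} A14={p,t} A23={r,s} A24={r,t} A34={p,r}
  A123={s} A124={t} A134={p} A234={r}
components per intersection:
  A1: {p,q} {s} {t}
  A2: {r} {s} {t}
  A3: {p} {r} {s}
  A4: {p} {r} {t}
  A12: {s} {t}
  A13: {p} {s}
  A14: {p} {t}
  A23: {r} {s}
  A24: {r} {t}
  A34: {p} {r}
  A123: {s}
  A124: {t}
  A134: {p}
  A234: {r}
C dims 12,12,4; δ0: rk 8, SNF 1^8; δ1: rk 4, SNF 1^4
Ȟ^0 = (12 − 8) − 0 = 4, so Ȟ^0 ≅ Z^4
Ȟ^1 = (12 − 4) − 8 = 0, so Ȟ^1 ≅ 0
Ȟ^2 = (4 − 0) − 4 = 0, so Ȟ^2 ≅ 0


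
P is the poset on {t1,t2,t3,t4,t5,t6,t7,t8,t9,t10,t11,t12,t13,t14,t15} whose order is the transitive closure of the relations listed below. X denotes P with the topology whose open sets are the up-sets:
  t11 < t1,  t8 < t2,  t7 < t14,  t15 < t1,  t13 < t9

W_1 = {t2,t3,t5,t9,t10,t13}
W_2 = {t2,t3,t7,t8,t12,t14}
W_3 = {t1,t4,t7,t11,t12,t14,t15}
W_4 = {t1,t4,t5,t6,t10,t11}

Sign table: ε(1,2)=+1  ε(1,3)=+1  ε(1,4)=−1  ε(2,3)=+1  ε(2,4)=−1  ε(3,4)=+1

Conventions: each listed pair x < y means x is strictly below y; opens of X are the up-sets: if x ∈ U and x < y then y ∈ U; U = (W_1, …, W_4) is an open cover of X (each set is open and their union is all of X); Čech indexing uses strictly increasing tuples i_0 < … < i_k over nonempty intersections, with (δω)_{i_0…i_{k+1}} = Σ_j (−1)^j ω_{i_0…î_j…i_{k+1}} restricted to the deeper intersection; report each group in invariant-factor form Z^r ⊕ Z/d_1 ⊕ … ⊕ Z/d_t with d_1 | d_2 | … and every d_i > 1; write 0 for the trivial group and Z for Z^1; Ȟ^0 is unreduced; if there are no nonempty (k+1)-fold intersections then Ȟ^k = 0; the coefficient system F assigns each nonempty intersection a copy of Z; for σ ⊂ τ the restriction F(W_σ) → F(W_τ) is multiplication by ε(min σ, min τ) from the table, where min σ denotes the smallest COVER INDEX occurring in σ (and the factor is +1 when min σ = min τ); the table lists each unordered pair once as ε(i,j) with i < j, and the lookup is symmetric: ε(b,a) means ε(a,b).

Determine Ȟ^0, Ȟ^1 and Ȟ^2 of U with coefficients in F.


Ȟ^0 = 0,  Ȟ^1 = Z/2,  Ȟ^2 = 0

intersection data:
  W12={t2,t3} W14={t5,t10} W23={t7,t12,t14} W34={t1,t4,t11}
C dims 4,4; δ0: rk 4, SNF 1^3·2
Ȟ^0 = (4 − 4) − 0 = 0, so Ȟ^0 ≅ 0
Ȟ^1 = (4 − 0) − 4 = 0 plus torsion [2], so Ȟ^1 ≅ Z/2
Ȟ^2 = (0 − 0) − 0 = 0, so Ȟ^2 ≅ 0


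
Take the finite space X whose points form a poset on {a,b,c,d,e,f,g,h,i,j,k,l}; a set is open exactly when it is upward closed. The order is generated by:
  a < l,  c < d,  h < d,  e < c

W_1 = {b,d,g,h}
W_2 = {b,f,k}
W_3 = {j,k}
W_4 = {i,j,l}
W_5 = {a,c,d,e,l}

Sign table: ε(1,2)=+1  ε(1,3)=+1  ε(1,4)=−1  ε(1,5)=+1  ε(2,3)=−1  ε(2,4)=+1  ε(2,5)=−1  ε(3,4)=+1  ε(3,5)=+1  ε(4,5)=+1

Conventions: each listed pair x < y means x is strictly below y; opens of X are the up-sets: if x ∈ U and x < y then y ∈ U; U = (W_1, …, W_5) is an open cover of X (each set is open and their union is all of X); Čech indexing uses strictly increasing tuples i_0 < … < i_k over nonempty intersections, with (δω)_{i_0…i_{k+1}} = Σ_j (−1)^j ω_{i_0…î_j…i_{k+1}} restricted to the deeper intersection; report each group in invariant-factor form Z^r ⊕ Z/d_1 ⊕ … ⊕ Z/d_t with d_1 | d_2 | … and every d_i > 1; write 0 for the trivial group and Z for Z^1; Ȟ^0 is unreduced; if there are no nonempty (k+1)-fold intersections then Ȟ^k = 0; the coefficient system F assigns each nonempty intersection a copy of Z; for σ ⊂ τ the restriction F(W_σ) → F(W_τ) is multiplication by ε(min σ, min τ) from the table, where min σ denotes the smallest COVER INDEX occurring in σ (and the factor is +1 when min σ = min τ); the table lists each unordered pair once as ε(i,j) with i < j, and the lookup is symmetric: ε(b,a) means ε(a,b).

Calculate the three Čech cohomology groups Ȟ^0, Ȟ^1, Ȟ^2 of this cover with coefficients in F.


nonempty intersections:
  W12={b} W15={d} W23={k} W34={j} W45={l}
C dims 5,5; δ0: rk 5, SNF 1^4·2
Ȟ^0: (5−5)−0=0 ⇒ 0
Ȟ^1: (5−0)−5=0 plus torsion [2] ⇒ Z/2
Ȟ^2: (0−0)−0=0 ⇒ 0

Ȟ^0(U;F) ≅ 0, Ȟ^1(U;F) ≅ Z/2 and Ȟ^2(U;F) ≅ 0


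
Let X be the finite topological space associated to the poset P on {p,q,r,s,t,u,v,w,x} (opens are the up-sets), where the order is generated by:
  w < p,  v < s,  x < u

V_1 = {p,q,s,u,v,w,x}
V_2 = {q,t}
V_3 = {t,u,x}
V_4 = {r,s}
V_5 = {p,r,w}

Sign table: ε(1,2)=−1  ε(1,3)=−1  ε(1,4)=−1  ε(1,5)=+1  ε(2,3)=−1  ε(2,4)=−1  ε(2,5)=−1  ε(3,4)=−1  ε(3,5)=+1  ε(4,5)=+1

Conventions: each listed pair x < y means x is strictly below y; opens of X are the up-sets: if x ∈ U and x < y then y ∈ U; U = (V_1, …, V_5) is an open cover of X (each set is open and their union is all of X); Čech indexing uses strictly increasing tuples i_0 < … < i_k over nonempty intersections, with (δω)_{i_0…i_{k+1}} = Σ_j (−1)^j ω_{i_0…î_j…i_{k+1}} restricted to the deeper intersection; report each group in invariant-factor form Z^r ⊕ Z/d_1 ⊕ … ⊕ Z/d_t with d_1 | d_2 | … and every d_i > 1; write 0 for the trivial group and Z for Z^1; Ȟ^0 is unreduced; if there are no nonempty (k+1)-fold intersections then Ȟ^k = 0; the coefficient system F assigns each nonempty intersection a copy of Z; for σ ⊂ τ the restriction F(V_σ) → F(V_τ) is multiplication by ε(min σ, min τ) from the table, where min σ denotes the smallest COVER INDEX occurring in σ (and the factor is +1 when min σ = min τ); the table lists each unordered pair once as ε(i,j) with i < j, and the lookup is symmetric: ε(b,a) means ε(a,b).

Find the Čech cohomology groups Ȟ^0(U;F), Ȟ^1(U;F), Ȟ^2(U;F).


intersection data:
  V12={q} V13={u,x} V14={s} V15={p,w} V23={t} V45={r}
C dims 5,6; δ0: rk 5, SNF 1^4·2
Ȟ^0 = (5 − 5) − 0 = 0, so Ȟ^0 ≅ 0
Ȟ^1 = (6 − 0) − 5 = 1 plus torsion [2], so Ȟ^1 ≅ Z ⊕ Z/2
Ȟ^2 = (0 − 0) − 0 = 0, so Ȟ^2 ≅ 0

Ȟ^0(U;F) ≅ 0,  Ȟ^1(U;F) ≅ Z ⊕ Z/2,  Ȟ^2(U;F) ≅ 0
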